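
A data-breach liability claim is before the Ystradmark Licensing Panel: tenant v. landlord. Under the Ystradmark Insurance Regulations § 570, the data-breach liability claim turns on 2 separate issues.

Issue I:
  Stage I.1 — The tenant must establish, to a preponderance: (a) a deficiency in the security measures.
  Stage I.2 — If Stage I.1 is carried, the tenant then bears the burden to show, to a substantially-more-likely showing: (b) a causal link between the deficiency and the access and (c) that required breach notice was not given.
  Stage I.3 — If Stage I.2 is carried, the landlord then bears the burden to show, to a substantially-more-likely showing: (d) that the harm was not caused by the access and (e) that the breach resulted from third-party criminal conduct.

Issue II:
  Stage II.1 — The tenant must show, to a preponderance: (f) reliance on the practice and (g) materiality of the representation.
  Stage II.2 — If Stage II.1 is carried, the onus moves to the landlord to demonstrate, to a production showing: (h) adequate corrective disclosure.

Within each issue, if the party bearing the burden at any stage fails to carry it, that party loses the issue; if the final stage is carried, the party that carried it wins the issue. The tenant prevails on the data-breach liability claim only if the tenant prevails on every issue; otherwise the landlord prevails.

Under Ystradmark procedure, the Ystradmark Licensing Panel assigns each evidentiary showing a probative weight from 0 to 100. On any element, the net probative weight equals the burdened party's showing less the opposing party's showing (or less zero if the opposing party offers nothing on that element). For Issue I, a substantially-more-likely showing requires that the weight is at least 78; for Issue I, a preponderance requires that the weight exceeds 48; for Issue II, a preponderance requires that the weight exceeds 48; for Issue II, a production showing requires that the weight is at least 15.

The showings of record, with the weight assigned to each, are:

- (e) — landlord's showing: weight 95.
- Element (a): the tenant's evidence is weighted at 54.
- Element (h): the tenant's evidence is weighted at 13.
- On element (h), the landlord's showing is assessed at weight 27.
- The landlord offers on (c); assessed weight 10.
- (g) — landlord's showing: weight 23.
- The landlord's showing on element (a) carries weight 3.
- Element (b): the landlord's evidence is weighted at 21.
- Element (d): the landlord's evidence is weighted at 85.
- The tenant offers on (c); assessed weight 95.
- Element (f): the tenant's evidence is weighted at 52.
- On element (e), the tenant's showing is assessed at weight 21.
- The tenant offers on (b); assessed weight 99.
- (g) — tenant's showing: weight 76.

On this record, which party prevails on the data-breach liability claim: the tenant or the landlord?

tenant

— Issue I —
At Stage I.1 the tenant must meet a preponderance (weight exceeds 48): on (a) the weight is 54 less the opposing 3 gives net 51, > 48, so (a) meets the standard.
  Stage I.1 is satisfied; the tenant continues to bear the burden.
At Stage I.2 the tenant must meet a substantially-more-likely showing (weight is at least 78): on (b) the weight is 99 less the opposing 21 gives net 78, which does reach 78, so (b) meets the standard; on (c) the weight is 95 less the opposing 10 gives net 85, ≥ 78, so (c) meets the standard.
  The tenant carries Stage I.2; the landlord now bears the burden.
At Stage I.3 the landlord must meet a substantially-more-likely showing (weight is at least 78): on (d) the weight is 85, ≥ 78, so (d) meets the standard; on (e) the weight is 95 less the opposing 21 gives net 74, which does not reach 78, so (e) does not meet the standard.
  Not every element is met, so the landlord fails to carry Stage I.3.
So the tenant prevails on this issue.
— Issue II —
At Stage II.1 the tenant must meet a preponderance (weight exceeds 48): on (f) the weight is 52, > 48, so (f) meets the standard; on (g) the weight is 76 less the opposing 23 gives net 53, which does exceed 48, so (g) meets the standard.
  Stage II.1 is satisfied; the onus moves to the landlord.
At Stage II.2 the landlord must meet a production showing (weight is at least 15): on (h) the weight is 27 less the opposing 13 gives net 14, which does not reach 15, so (h) does not meet the standard.
  Stage II.2 not carried; the landlord fails its burden.
The tenant prevails on this issue.
Per-issue: Issue I → tenant; Issue II → tenant. The tenant must prevail on every issue; overall, the tenant prevails.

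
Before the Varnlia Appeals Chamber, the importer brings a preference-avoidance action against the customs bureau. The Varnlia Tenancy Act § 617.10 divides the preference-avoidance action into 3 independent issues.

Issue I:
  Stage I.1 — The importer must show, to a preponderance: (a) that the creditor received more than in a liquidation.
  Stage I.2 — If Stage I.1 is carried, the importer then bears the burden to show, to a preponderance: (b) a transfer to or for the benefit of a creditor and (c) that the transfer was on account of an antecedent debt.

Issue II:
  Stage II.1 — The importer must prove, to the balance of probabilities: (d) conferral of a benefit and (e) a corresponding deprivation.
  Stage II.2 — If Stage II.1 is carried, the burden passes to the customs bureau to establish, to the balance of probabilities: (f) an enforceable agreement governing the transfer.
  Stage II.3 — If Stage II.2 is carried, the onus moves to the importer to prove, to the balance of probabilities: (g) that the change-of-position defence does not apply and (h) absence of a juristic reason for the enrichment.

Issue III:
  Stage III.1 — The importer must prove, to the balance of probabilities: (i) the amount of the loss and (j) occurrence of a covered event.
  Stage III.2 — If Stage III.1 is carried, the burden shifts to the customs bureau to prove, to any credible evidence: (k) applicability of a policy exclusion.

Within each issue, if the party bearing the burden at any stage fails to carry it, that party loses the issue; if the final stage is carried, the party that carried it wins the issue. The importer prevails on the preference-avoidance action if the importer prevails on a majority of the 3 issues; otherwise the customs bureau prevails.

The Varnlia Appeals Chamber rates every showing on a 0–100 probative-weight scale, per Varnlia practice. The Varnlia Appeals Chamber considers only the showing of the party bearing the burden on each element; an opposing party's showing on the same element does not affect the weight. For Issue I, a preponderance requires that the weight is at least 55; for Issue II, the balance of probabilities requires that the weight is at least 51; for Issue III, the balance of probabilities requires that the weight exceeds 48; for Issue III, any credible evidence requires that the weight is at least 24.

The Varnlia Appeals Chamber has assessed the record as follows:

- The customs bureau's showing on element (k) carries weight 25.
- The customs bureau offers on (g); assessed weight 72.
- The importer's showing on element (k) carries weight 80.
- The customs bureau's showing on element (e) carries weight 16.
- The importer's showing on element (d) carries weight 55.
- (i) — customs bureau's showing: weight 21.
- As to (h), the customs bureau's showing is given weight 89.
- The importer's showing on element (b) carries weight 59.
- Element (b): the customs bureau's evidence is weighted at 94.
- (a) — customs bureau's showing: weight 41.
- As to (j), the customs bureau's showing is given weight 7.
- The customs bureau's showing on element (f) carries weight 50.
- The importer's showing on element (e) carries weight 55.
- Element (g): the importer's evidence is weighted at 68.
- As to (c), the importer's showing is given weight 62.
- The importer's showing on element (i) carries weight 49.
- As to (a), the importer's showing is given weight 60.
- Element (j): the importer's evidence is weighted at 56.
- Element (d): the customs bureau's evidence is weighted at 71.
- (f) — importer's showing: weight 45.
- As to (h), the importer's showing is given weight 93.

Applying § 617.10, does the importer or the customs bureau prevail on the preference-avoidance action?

— Issue I —
Stage I.1 (importer, a preponderance, weight is at least 55): (a) 60 (customs bureau's 41 disregarded) ≥ 55 — meets.
  Stage I.1 carried; the burden remains with the importer.
Stage I.2 (importer, a preponderance, weight is at least 55): (b) 59 (customs bureau's 94 disregarded) ≥ 55 — meets; (c) 62 ≥ 55 — meets.
  Stage I.2 carried; the final stage is satisfied.
Every stage carried; the importer prevails on this issue.
— Issue II —
Stage II.1 (importer, the balance of probabilities, weight is at least 51): (d) 55 (customs bureau's 71 disregarded) ≥ 51 — meets; (e) 55 (customs bureau's 16 disregarded) ≥ 51 — meets.
  All elements met. The burden passes to the customs bureau.
Stage II.2 (customs bureau, the balance of probabilities, weight is at least 51): (f) 50 (importer's 45 disregarded) < 51 — fails.
  Not every element is met, so the customs bureau fails to carry Stage II.2.
So the importer prevails on this issue.
— Issue III —
Stage III.1 — burden on importer; standard: the balance of probabilities (weight exceeds 48).
    (i): 49 (customs bureau's 21 disregarded) > 48 [met]
    (j): 56 (customs bureau's 7 disregarded) > 48 [met]
  Stage III.1 carried; the burden shifts to the customs bureau.
Stage III.2 — burden on customs bureau; standard: any credible evidence (weight is at least 24).
    (k): 25 (importer's 80 disregarded) ≥ 24 [met]
  All elements met at the final stage.
With every stage satisfied, the customs bureau prevails on this issue.
Per-issue: Issue I → importer; Issue II → importer; Issue III → customs bureau. The importer must prevail on a majority of issues; overall, the importer prevails.

importer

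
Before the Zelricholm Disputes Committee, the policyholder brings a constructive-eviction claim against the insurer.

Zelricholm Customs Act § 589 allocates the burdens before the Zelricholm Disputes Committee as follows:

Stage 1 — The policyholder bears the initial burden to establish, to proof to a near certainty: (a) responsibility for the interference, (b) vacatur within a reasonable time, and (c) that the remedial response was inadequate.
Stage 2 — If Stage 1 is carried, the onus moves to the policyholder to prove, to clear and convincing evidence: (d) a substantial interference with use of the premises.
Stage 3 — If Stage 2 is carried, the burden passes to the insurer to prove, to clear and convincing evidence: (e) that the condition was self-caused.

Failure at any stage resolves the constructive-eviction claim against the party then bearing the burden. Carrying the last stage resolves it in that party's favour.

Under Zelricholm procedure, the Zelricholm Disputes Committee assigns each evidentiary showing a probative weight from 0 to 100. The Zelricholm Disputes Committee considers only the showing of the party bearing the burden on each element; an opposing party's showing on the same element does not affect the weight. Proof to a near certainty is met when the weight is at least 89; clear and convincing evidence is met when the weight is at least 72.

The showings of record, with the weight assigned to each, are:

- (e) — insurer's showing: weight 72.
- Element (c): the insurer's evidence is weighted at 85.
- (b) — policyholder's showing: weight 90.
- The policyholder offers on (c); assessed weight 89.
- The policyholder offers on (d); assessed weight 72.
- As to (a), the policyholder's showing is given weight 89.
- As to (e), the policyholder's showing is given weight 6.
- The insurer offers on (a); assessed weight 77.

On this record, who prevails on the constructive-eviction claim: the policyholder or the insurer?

Stage 1 — burden on policyholder; standard: proof to a near certainty (weight is at least 89).
    (a): 89 (insurer's 77 disregarded) ≥ 89 [met]
    (b): 90 ≥ 89 [met]
    (c): 89 (insurer's 85 disregarded) ≥ 89 [met]
  All elements met. The policyholder retains the burden for Stage 2.
Stage 2 — burden on policyholder; standard: clear and convincing evidence (weight is at least 72).
    (d): 72 ≥ 72 [met]
  Stage 2 is satisfied; the onus moves to the insurer.
Stage 3 — burden on insurer; standard: clear and convincing evidence (weight is at least 72).
    (e): 72 (policyholder's 6 disregarded) ≥ 72 [met]
  The insurer carries the last stage.
With every stage satisfied, the insurer prevails.

insurer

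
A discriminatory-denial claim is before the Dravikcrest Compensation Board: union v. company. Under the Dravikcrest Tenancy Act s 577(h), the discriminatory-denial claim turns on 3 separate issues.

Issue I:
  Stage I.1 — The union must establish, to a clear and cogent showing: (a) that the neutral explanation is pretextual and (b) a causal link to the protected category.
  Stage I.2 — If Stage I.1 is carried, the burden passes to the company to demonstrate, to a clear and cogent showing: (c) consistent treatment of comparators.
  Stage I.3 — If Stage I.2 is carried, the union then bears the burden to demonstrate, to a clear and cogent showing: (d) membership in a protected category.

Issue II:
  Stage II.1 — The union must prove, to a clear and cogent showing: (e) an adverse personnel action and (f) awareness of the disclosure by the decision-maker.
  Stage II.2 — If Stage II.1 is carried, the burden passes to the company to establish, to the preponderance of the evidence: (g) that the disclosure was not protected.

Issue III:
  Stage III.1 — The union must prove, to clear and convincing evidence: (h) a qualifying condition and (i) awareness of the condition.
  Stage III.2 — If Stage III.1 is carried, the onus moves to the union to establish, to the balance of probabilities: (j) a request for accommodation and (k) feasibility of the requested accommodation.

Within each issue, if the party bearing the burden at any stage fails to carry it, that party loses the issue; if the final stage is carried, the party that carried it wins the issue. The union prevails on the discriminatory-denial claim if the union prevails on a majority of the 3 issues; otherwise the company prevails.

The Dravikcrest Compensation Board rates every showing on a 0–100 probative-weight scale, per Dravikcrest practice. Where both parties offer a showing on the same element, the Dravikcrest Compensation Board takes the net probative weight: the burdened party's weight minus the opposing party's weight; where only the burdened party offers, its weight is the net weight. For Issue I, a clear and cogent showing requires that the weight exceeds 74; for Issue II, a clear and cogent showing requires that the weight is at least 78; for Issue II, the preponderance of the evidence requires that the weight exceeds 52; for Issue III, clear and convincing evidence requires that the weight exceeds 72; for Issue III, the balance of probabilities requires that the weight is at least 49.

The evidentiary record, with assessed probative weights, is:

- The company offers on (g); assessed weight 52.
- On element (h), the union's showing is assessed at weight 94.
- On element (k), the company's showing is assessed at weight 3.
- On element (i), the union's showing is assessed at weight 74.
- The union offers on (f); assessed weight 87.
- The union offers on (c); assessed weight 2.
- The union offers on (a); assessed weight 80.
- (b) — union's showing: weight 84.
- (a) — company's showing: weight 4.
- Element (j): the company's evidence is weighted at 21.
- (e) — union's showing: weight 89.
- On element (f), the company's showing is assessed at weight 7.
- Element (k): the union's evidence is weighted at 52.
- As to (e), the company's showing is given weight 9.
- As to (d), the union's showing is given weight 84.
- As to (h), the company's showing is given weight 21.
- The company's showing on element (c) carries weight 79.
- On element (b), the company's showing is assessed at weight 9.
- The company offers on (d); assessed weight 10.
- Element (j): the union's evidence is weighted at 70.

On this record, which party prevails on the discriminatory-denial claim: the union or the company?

— Issue I —
Stage I.1 (union, a clear and cogent showing, weight exceeds 74): (a) net 80−4=76 > 74 — meets; (b) net 84−9=75 > 74 — meets.
  All elements met. The burden passes to the company.
Stage I.2 (company, a clear and cogent showing, weight exceeds 74): (c) net 79−2=77 > 74 — meets.
  Stage I.2 carried; the burden shifts to the union.
Stage I.3 (union, a clear and cogent showing, weight exceeds 74): (d) net 84−10=74 ≤ 74 — fails.
  The union does not carry Stage I.3.
The company prevails on this issue.
— Issue II —
Stage II.1 — burden on union; standard: a clear and cogent showing (weight is at least 78).
    (e): 89 − 9 = 80 ≥ 78 [met]
    (f): 87 − 7 = 80 ≥ 78 [met]
  Stage II.1 carried; the burden shifts to the company.
Stage II.2 — burden on company; standard: the preponderance of the evidence (weight exceeds 52).
    (g): 52 ≤ 52 [not met]
  Not every element is met, so the company fails to carry Stage II.2.
The analysis ends at Stage II.2; the union prevails on this issue.
— Issue III —
Stage III.1 — burden on union; standard: clear and convincing evidence (weight exceeds 72).
    (h): 94 − 21 = 73 > 72 [met]
    (i): 74 > 72 [met]
  Stage III.1 carried; the burden remains with the union.
Stage III.2 — burden on union; standard: the balance of probabilities (weight is at least 49).
    (j): 70 − 21 = 49 ≥ 49 [met]
    (k): 52 − 3 = 49 ≥ 49 [met]
  All elements met at the final stage.
Every stage carried; the union prevails on this issue.
Per-issue: Issue I → company; Issue II → union; Issue III → union. The union must prevail on a majority of issues; overall, the union prevails.

union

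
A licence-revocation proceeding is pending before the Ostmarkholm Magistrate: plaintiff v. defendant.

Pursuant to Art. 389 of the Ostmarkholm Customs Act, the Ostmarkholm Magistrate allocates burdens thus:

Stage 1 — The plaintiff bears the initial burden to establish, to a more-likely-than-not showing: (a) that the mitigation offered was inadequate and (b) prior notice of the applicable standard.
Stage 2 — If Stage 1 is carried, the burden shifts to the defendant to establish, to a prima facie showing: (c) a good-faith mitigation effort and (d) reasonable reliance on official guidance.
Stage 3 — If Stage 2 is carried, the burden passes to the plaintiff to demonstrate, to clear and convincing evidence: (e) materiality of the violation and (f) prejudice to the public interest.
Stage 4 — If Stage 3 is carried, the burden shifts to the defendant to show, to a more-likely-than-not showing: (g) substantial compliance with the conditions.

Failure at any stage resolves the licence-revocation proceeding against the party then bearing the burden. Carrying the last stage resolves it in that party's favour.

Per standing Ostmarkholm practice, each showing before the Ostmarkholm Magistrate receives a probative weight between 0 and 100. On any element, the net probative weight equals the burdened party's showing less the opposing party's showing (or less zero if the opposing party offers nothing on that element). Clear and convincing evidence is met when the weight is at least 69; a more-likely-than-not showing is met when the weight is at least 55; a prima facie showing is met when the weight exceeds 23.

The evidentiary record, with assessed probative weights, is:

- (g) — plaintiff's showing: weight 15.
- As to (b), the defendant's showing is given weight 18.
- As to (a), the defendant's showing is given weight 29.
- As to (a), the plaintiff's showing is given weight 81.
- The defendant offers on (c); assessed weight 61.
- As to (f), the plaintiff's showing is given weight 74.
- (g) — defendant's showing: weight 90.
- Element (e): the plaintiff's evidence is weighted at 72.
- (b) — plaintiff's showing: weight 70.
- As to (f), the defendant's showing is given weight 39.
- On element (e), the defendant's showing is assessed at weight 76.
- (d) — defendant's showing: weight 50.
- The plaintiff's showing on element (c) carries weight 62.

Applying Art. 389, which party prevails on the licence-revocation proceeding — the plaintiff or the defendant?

defendant

Stage 1 — burden on plaintiff; standard: a more-likely-than-not showing (weight is at least 55).
    (a): 81 − 29 = 52 < 55 [not met]
    (b): 70 − 18 = 52 < 55 [not met]
  Not every element is met, so the plaintiff fails to carry Stage 1.
The defendant prevails.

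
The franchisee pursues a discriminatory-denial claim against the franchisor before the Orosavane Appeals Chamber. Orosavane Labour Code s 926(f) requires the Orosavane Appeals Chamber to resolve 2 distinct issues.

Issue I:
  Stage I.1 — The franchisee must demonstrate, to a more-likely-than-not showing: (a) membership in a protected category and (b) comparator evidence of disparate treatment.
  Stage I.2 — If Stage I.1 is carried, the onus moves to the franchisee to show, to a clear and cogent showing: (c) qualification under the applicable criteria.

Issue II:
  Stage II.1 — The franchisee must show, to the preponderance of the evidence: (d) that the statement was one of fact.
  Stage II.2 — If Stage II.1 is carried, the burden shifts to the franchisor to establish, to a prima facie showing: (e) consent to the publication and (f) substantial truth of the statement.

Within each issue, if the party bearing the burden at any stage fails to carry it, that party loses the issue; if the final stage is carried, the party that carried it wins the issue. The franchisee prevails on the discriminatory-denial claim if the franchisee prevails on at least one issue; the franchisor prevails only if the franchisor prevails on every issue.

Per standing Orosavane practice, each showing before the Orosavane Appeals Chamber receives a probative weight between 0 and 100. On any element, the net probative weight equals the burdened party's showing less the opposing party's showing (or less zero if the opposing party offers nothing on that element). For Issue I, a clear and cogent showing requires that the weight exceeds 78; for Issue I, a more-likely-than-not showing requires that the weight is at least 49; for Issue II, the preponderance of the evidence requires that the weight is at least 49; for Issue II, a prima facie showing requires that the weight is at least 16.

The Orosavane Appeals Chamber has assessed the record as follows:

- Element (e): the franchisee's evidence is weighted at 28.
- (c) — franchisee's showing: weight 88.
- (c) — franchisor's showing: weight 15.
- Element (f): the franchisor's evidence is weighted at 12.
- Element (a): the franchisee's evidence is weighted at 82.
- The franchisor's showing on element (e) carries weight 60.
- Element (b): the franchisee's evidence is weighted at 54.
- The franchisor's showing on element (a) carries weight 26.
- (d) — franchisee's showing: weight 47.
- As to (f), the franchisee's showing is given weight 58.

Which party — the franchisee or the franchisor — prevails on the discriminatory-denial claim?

franchisor

— Issue I —
Stage I.1 — burden on franchisee; standard: a more-likely-than-not showing (weight is at least 49).
    (a): 82 − 26 = 56 ≥ 49 [met]
    (b): 54 ≥ 49 [met]
  Stage I.1 carried; the burden remains with the franchisee.
Stage I.2 — burden on franchisee; standard: a clear and cogent showing (weight exceeds 78).
    (c): 88 − 15 = 73 ≤ 78 [not met]
  Stage I.2 not carried; the franchisee fails its burden.
The analysis ends at Stage I.2; the franchisor prevails on this issue.
— Issue II —
Stage II.1 — burden on franchisee; standard: the preponderance of the evidence (weight is at least 49).
    (d): 47 < 49 [not met]
  Stage II.1 not carried; the franchisee fails its burden.
The analysis ends at Stage II.1; the franchisor prevails on this issue.
Per-issue: Issue I → franchisor; Issue II → franchisor. The franchisee must prevail on at least one issue; overall, the franchisor prevails.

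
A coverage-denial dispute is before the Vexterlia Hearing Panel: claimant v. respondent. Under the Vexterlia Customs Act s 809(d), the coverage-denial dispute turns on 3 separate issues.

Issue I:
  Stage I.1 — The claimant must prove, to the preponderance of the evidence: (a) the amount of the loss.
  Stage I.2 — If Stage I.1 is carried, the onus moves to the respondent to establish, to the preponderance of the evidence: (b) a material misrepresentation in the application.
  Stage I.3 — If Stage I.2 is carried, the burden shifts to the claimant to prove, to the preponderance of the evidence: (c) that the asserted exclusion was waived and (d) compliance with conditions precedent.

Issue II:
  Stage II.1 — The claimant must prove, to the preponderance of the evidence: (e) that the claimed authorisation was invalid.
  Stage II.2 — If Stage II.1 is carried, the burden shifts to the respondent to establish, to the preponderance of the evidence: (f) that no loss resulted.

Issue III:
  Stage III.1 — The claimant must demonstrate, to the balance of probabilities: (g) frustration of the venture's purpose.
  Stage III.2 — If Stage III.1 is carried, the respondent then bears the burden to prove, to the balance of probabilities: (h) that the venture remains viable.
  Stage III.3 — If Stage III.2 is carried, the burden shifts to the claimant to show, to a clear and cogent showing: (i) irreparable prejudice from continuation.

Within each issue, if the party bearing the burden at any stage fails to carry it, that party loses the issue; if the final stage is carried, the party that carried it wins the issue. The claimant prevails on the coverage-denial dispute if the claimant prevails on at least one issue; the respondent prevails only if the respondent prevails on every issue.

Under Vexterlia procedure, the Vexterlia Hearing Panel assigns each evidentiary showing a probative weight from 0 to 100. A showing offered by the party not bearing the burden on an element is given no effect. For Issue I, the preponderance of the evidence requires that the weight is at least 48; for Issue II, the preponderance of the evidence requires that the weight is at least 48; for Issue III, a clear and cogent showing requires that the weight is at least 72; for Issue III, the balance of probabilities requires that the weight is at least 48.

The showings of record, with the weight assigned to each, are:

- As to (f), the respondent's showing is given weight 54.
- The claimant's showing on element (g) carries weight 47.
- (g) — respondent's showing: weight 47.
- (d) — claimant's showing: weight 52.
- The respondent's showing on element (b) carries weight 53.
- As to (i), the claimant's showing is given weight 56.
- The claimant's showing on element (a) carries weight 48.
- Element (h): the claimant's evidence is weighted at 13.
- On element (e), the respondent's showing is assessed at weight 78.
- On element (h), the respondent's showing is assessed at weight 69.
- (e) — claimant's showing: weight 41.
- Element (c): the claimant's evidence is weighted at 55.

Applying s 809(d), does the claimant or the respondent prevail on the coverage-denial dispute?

— Issue I —
At Stage I.1 the claimant must meet the preponderance of the evidence (weight is at least 48): on (a) the weight is 48, ≥ 48, so (a) meets the standard.
  Stage I.1 carried; the burden shifts to the respondent.
At Stage I.2 the respondent must meet the preponderance of the evidence (weight is at least 48): on (b) the weight is 53, ≥ 48, so (b) meets the standard.
  Stage I.2 carried; the burden shifts to the claimant.
At Stage I.3 the claimant must meet the preponderance of the evidence (weight is at least 48): on (c) the weight is 55, ≥ 48, so (c) meets the standard; on (d) the weight is 52, ≥ 48, so (d) meets the standard.
  Stage I.3 carried; the final stage is satisfied.
All stages carried — the claimant prevails on this issue.
— Issue II —
At Stage II.1 the claimant must meet the preponderance of the evidence (weight is at least 48): on (e) the weight is 41 (the respondent's 78 is given no effect), < 48, so (e) does not meet the standard.
  The claimant does not carry Stage II.1.
The analysis ends at Stage II.1; the respondent prevails on this issue.
— Issue III —
Stage III.1 (claimant, the balance of probabilities, weight is at least 48): (g) 47 (respondent's 47 disregarded) < 48 — fails.
  The claimant does not carry Stage III.1.
So the respondent prevails on this issue.
Per-issue: Issue I → claimant; Issue II → respondent; Issue III → respondent. The claimant must prevail on at least one issue; overall, the claimant prevails.

claimant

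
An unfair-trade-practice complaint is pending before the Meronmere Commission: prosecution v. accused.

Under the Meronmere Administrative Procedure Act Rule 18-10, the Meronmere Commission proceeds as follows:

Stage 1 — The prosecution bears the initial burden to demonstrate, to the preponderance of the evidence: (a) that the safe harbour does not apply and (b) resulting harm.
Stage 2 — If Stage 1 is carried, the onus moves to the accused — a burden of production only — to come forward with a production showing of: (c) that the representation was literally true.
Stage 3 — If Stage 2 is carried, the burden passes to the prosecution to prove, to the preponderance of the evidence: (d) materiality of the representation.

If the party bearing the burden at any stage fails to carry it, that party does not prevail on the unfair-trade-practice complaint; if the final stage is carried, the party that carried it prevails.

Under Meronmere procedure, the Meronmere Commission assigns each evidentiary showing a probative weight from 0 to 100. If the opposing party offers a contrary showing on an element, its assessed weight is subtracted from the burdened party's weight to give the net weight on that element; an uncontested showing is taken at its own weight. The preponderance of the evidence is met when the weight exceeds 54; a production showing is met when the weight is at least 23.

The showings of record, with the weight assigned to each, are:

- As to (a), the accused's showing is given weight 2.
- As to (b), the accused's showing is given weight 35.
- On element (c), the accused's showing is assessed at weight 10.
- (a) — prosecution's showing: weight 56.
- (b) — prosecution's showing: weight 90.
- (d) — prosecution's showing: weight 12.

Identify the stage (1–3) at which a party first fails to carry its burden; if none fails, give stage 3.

Stage 1 — burden on prosecution; standard: the preponderance of the evidence (weight exceeds 54).
    (a): 56 − 2 = 54 ≤ 54 [not met]
    (b): 90 − 35 = 55 > 54 [met]
  The prosecution does not carry Stage 1.
So the accused prevails.

stage 1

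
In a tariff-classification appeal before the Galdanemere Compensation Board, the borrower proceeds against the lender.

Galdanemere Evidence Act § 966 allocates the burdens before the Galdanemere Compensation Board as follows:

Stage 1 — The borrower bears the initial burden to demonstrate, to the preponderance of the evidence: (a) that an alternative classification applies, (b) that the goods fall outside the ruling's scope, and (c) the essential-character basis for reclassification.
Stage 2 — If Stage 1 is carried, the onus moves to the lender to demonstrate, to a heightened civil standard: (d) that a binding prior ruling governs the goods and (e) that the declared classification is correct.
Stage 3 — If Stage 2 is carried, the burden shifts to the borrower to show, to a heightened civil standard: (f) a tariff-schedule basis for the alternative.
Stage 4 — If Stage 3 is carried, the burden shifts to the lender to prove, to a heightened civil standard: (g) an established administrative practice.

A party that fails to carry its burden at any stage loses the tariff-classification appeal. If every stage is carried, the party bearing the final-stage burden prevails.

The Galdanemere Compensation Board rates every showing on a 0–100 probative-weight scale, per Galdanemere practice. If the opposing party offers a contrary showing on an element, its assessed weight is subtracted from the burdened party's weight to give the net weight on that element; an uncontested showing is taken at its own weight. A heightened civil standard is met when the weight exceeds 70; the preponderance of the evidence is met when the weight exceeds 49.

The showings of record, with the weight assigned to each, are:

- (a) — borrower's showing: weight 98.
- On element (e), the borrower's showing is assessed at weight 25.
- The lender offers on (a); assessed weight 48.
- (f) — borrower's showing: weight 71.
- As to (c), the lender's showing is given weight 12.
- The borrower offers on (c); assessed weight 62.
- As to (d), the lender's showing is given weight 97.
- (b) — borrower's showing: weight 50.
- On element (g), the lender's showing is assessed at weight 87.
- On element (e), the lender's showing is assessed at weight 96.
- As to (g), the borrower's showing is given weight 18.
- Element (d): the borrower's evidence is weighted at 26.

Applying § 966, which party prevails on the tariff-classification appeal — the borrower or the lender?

borrower

Stage 1 (borrower, the preponderance of the evidence, weight exceeds 49): (a) net 98−48=50 > 49 — meets; (b) 50 > 49 — meets; (c) net 62−12=50 > 49 — meets.
  Stage 1 is satisfied; the onus moves to the lender.
Stage 2 (lender, a heightened civil standard, weight exceeds 70): (d) net 97−26=71 > 70 — meets; (e) net 96−25=71 > 70 — meets.
  Stage 2 is satisfied; the onus moves to the borrower.
Stage 3 (borrower, a heightened civil standard, weight exceeds 70): (f) 71 > 70 — meets.
  Stage 3 carried; the burden shifts to the lender.
Stage 4 (lender, a heightened civil standard, weight exceeds 70): (g) net 87−18=69 ≤ 70 — fails.
  Not every element is met, so the lender fails to carry Stage 4.
So the borrower prevails.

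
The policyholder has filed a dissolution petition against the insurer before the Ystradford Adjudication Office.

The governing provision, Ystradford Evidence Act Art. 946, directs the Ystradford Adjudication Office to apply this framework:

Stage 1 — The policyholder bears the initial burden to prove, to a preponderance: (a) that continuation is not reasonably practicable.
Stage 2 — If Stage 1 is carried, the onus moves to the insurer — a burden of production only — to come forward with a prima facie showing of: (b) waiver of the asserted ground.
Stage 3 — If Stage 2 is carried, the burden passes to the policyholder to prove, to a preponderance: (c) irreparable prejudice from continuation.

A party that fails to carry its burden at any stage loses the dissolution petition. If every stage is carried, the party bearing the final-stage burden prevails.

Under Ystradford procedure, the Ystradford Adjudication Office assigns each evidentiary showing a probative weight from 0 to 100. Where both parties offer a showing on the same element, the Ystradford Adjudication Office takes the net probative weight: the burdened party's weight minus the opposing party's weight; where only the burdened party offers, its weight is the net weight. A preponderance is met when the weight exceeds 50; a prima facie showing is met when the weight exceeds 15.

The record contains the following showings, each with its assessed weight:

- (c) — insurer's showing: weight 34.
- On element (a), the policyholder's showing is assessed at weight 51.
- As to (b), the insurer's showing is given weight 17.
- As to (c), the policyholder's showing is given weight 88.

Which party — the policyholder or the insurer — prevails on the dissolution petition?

policyholder

Stage 1 (policyholder, a preponderance, weight exceeds 50): (a) 51 > 50 — meets.
  The policyholder carries Stage 1; the insurer now bears the burden.
Stage 2 (insurer, a prima facie showing, weight exceeds 15): (b) 17 > 15 — meets.
  Stage 2 is satisfied; the onus moves to the policyholder.
Stage 3 (policyholder, a preponderance, weight exceeds 50): (c) net 88−34=54 > 50 — meets.
  Stage 3 carried; the final stage is satisfied.
Every stage carried; the policyholder prevails.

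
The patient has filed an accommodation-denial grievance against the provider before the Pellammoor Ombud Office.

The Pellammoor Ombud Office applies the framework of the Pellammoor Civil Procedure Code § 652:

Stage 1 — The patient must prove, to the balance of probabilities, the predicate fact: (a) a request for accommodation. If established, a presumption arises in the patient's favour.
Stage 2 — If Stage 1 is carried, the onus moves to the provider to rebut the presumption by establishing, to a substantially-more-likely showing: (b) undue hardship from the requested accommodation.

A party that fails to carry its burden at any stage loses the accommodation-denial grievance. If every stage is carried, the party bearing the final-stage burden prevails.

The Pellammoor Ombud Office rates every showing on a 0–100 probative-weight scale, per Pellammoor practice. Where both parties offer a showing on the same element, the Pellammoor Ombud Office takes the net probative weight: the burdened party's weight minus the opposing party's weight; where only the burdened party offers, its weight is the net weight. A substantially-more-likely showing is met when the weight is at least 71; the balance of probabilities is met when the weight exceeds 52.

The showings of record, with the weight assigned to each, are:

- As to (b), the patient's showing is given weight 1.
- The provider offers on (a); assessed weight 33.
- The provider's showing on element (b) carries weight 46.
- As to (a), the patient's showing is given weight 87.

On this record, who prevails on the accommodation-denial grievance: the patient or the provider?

Stage 1 (patient, the balance of probabilities, weight exceeds 52): (a) net 87−33=54 > 52 — meets.
  Stage 1 carried; the burden shifts to the provider.
Stage 2 (provider, a substantially-more-likely showing, weight is at least 71): (b) net 46−1=45 < 71 — fails.
  Not every element is met, so the provider fails to carry Stage 2.
The patient prevails.

patient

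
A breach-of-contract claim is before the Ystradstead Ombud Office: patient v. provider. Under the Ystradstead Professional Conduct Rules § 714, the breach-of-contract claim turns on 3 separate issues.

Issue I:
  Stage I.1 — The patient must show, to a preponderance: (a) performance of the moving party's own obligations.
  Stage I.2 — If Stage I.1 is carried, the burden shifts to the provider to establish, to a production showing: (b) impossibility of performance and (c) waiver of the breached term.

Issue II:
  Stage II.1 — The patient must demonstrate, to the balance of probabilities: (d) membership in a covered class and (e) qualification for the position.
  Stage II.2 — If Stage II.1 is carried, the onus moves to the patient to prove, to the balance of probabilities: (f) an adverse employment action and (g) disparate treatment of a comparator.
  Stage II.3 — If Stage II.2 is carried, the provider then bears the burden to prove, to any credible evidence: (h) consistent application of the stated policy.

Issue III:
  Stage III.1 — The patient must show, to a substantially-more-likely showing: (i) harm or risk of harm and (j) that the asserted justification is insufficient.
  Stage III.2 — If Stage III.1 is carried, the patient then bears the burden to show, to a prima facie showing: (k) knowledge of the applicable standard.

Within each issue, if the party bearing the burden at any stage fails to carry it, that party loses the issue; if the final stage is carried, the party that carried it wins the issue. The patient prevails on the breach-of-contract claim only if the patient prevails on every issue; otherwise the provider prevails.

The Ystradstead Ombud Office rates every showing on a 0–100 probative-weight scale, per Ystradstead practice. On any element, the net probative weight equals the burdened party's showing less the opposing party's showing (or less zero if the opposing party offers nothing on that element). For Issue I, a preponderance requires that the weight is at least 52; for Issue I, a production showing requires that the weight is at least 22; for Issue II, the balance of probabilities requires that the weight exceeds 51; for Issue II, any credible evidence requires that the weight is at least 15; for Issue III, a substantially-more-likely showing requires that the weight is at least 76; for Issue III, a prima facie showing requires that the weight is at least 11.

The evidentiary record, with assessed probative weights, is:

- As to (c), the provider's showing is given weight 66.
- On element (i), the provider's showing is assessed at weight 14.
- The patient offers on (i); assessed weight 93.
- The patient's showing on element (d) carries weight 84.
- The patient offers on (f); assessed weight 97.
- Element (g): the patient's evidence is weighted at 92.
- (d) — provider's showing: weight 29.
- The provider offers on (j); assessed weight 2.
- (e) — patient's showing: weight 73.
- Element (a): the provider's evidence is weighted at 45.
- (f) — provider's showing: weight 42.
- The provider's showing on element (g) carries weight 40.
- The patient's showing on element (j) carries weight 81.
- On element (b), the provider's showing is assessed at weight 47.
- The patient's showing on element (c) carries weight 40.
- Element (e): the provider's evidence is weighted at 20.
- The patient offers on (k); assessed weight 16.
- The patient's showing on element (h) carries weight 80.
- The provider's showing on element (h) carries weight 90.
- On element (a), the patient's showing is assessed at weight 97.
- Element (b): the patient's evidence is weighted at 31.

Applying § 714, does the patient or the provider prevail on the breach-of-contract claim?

patient

— Issue I —
Stage I.1 — burden on patient; standard: a preponderance (weight is at least 52).
    (a): 97 − 45 = 52 ≥ 52 [met]
  The patient carries Stage I.1; the provider now bears the burden.
Stage I.2 — burden on provider; standard: a production showing (weight is at least 22).
    (b): 47 − 31 = 16 < 22 [not met]
    (c): 66 − 40 = 26 ≥ 22 [met]
  Stage I.2 not carried; the provider fails its burden.
The patient prevails on this issue.
— Issue II —
Stage II.1 (patient, the balance of probabilities, weight exceeds 51): (d) net 84−29=55 > 51 — meets; (e) net 73−20=53 > 51 — meets.
  Stage II.1 carried; the burden remains with the patient.
Stage II.2 (patient, the balance of probabilities, weight exceeds 51): (f) net 97−42=55 > 51 — meets; (g) net 92−40=52 > 51 — meets.
  Stage II.2 is satisfied; the onus moves to the provider.
Stage II.3 (provider, any credible evidence, weight is at least 15): (h) net 90−80=10 < 15 — fails.
  Stage II.3 not carried; the provider fails its burden.
So the patient prevails on this issue.
— Issue III —
Stage III.1 — burden on patient; standard: a substantially-more-likely showing (weight is at least 76).
    (i): 93 − 14 = 79 ≥ 76 [met]
    (j): 81 − 2 = 79 ≥ 76 [met]
  Stage III.1 is satisfied; the patient continues to bear the burden.
Stage III.2 — burden on patient; standard: a prima facie showing (weight is at least 11).
    (k): 16 ≥ 11 [met]
  All elements met at the final stage.
With every stage satisfied, the patient prevails on this issue.
Per-issue: Issue I → patient; Issue II → patient; Issue III → patient. The patient must prevail on every issue; overall, the patient prevails.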